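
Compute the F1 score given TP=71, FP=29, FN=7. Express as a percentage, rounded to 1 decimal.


Precision = TP / (TP + FP) = 71 / 100 = 0.71
Recall = TP / (TP + FN) = 71 / 78 = 0.9103
F1 = 2 * P * R / (P + R)
= 2 * 0.71 * 0.9103 / (0.71 + 0.9103)
= 1.2926 / 1.6203
= 0.7978
As percentage: 79.8%

79.8


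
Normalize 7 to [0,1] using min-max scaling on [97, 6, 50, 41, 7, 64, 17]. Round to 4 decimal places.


Min = 6, Max = 97
Range = 97 - 6 = 91
Scaled = (x - min) / (max - min)
= (7 - 6) / 91
= 1 / 91
= 0.0110

0.0110


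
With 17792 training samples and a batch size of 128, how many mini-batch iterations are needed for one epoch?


Iterations per epoch = dataset_size / batch_size
= 17792 / 128
= 139

139


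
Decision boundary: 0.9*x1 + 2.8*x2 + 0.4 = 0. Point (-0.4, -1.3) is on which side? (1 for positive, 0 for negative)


Compute 0.9 * -0.4 + 2.8 * -1.3 + 0.4
= -0.36 + -3.64 + 0.4
= -3.6
Since -3.6 < 0, the point is on the negative side.

0


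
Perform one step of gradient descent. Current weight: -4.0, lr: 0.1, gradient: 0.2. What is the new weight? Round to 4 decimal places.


w_new = w_old - lr * gradient
= -4.0 - 0.1 * 0.2
= -4.0 - (0.02)
= -4.0200

-4.0200


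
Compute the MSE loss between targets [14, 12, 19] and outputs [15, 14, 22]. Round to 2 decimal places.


Differences: [-1, -2, -3]
Squared errors: [1, 4, 9]
Sum of squared errors = 14
MSE = 14 / 3 = 4.67

4.67


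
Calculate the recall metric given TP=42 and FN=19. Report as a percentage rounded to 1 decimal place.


Recall = TP / (TP + FN) * 100
= 42 / (42 + 19)
= 42 / 61
= 0.6885
= 68.9%

68.9


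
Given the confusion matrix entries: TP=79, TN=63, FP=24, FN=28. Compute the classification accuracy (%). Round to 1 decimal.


Accuracy = (TP + TN) / (TP + TN + FP + FN) * 100
= (79 + 63) / (79 + 63 + 24 + 28)
= 142 / 194
= 0.732
= 73.2%

73.2


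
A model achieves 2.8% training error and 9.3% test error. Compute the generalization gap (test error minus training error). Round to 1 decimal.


Generalization gap = test_error - train_error
= 9.3 - 2.8
= 6.5%
A moderate gap.

6.5


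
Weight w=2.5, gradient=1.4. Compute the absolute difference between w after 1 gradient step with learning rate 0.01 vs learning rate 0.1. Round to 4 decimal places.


With lr=0.01: w_new = 2.5 - 0.01 * 1.4 = 2.486
With lr=0.1: w_new = 2.5 - 0.1 * 1.4 = 2.36
Absolute difference = |2.486 - 2.36|
= 0.1260

0.1260


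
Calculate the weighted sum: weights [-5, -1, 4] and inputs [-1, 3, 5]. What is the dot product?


Element-wise products:
-5 * -1 = 5
-1 * 3 = -3
4 * 5 = 20
Sum = 5 + -3 + 20
= 22

22


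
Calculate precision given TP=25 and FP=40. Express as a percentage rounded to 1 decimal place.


Precision = TP / (TP + FP) * 100
= 25 / (25 + 40)
= 25 / 65
= 0.3846
= 38.5%

38.5


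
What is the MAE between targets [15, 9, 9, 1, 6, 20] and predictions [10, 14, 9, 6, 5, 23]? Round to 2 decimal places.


Absolute errors: [5, 5, 0, 5, 1, 3]
Sum of absolute errors = 19
MAE = 19 / 6 = 3.17

3.17


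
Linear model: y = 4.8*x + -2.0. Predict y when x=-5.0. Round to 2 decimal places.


y = 4.8 * -5.0 + (-2.0)
= -24.0 + (-2.0)
= -26.00

-26.00


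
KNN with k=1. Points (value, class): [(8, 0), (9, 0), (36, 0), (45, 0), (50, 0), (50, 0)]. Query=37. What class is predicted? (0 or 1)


Distances from query 37:
Point 36 (class 0): distance = 1
K=1 nearest neighbors: classes = [0]
Votes for class 1: 0 / 1
Majority vote => class 0

0


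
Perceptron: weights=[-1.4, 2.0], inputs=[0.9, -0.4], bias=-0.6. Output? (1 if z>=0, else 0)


z = w . x + b
= -1.4*0.9 + 2.0*-0.4 + -0.6
= -1.26 + -0.8 + -0.6
= -2.06 + -0.6
= -2.66
Since z = -2.66 < 0, output = 0

0


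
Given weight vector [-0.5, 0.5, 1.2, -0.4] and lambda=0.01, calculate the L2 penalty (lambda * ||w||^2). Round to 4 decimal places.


Squaring each weight:
(-0.5)^2 = 0.25
0.5^2 = 0.25
1.2^2 = 1.44
(-0.4)^2 = 0.16
Sum of squares = 2.1
Penalty = 0.01 * 2.1 = 0.0210

0.0210


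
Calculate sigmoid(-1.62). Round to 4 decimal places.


sigmoid(z) = 1 / (1 + exp(-z))
exp(-(-1.62)) = exp(1.62) = 5.0531
1 + 5.0531 = 6.0531
1 / 6.0531 = 0.1652

0.1652


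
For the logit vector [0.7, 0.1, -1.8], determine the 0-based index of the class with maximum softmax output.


Softmax is a monotonic transformation, so it preserves the argmax.
We need to find the index of the maximum logit.
Index 0: 0.7
Index 1: 0.1
Index 2: -1.8
Maximum logit = 0.7 at index 0

0


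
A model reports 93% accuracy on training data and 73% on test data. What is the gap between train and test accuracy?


Gap = train_accuracy - test_accuracy
= 93 - 73
= 20%
This gap suggests the model is overfitting.

20


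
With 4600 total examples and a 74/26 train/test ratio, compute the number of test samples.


Train samples = 4600 * 74% = 3404
Test samples = 4600 - 3404
= 1196

1196


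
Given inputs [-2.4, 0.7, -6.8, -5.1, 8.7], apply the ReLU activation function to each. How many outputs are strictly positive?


ReLU(x) = max(0, x) for each element:
ReLU(-2.4) = 0
ReLU(0.7) = 0.7
ReLU(-6.8) = 0
ReLU(-5.1) = 0
ReLU(8.7) = 8.7
Active neurons (>0): 2

2


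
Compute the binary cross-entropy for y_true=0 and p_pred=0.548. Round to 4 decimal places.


For y=0: Loss = -log(1-p)
= -log(1 - 0.548)
= -log(0.452)
= -(-0.7941)
= 0.7941

0.7941


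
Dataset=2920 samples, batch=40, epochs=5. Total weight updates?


Iterations per epoch = 2920 / 40 = 73
Total updates = iterations_per_epoch * epochs
= 73 * 5
= 365

365


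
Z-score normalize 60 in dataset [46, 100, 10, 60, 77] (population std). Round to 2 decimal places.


Mean = (46 + 100 + 10 + 60 + 77) / 5 = 58.6
Variance = sum((x_i - mean)^2) / n = 915.04
Std = sqrt(915.04) = 30.2496
Z = (x - mean) / std
= (60 - 58.6) / 30.2496
= 1.4 / 30.2496
= 0.05

0.05


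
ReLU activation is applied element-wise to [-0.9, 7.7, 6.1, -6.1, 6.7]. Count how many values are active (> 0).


ReLU(x) = max(0, x) for each element:
ReLU(-0.9) = 0
ReLU(7.7) = 7.7
ReLU(6.1) = 6.1
ReLU(-6.1) = 0
ReLU(6.7) = 6.7
Active neurons (>0): 3

3


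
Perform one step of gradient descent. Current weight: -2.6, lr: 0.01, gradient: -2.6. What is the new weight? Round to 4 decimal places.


w_new = w_old - lr * gradient
= -2.6 - 0.01 * -2.6
= -2.6 - (-0.026)
= -2.5740

-2.5740


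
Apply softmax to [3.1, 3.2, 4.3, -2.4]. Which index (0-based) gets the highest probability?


Softmax is a monotonic transformation, so it preserves the argmax.
We need to find the index of the maximum logit.
Index 0: 3.1
Index 1: 3.2
Index 2: 4.3
Index 3: -2.4
Maximum logit = 4.3 at index 2

2


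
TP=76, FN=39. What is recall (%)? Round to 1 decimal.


Recall = TP / (TP + FN) * 100
= 76 / (76 + 39)
= 76 / 115
= 0.6609
= 66.1%

66.1


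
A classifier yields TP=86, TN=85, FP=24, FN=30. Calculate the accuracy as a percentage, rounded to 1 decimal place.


Accuracy = (TP + TN) / (TP + TN + FP + FN) * 100
= (86 + 85) / (86 + 85 + 24 + 30)
= 171 / 225
= 0.76
= 76.0%

76.0


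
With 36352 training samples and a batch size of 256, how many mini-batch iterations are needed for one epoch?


Iterations per epoch = dataset_size / batch_size
= 36352 / 256
= 142

142


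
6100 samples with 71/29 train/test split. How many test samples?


Train samples = 6100 * 71% = 4331
Test samples = 6100 - 4331
= 1769

1769


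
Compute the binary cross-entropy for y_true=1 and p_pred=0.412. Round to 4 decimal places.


For y=1: Loss = -log(p)
= -log(0.412)
= -(-0.8867)
= 0.8867

0.8867


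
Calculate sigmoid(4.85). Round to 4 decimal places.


sigmoid(z) = 1 / (1 + exp(-z))
exp(-(4.85)) = exp(-4.85) = 0.0078
1 + 0.0078 = 1.0078
1 / 1.0078 = 0.9922

0.9922


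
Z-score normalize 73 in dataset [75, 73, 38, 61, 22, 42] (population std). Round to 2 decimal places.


Mean = (75 + 73 + 38 + 61 + 22 + 42) / 6 = 51.8333
Variance = sum((x_i - mean)^2) / n = 374.4722
Std = sqrt(374.4722) = 19.3513
Z = (x - mean) / std
= (73 - 51.8333) / 19.3513
= 21.1667 / 19.3513
= 1.09

1.09


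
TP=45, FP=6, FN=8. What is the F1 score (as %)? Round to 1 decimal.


Precision = TP / (TP + FP) = 45 / 51 = 0.8824
Recall = TP / (TP + FN) = 45 / 53 = 0.8491
F1 = 2 * P * R / (P + R)
= 2 * 0.8824 * 0.8491 / (0.8824 + 0.8491)
= 1.4983 / 1.7314
= 0.8654
As percentage: 86.5%

86.5


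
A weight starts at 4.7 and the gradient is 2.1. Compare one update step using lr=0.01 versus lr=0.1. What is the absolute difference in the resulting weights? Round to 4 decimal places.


With lr=0.01: w_new = 4.7 - 0.01 * 2.1 = 4.679
With lr=0.1: w_new = 4.7 - 0.1 * 2.1 = 4.49
Absolute difference = |4.679 - 4.49|
= 0.1890

0.1890


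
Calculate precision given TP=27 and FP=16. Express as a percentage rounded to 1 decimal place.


Precision = TP / (TP + FP) * 100
= 27 / (27 + 16)
= 27 / 43
= 0.6279
= 62.8%

62.8


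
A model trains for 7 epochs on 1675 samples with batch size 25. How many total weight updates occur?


Iterations per epoch = 1675 / 25 = 67
Total updates = iterations_per_epoch * epochs
= 67 * 7
= 469

469


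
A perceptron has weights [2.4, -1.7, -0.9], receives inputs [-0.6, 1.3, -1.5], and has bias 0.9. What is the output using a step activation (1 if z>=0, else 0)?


z = w . x + b
= 2.4*-0.6 + -1.7*1.3 + -0.9*-1.5 + 0.9
= -1.44 + -2.21 + 1.35 + 0.9
= -2.3 + 0.9
= -1.4
Since z = -1.4 < 0, output = 0

0


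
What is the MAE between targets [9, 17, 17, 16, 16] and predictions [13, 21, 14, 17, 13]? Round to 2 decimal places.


Absolute errors: [4, 4, 3, 1, 3]
Sum of absolute errors = 15
MAE = 15 / 5 = 3.00

3.00


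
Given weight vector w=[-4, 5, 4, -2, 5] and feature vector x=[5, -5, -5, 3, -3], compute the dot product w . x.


Element-wise products:
-4 * 5 = -20
5 * -5 = -25
4 * -5 = -20
-2 * 3 = -6
5 * -3 = -15
Sum = -20 + -25 + -20 + -6 + -15
= -86

-86


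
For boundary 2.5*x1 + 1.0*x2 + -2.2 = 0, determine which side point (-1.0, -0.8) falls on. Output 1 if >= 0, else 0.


Compute 2.5 * -1.0 + 1.0 * -0.8 + -2.2
= -2.5 + -0.8 + -2.2
= -5.5
Since -5.5 < 0, the point is on the negative side.

0


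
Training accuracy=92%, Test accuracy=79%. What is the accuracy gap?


Gap = train_accuracy - test_accuracy
= 92 - 79
= 13%
This gap suggests the model is overfitting.

13


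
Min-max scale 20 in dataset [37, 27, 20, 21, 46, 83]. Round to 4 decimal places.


Min = 20, Max = 83
Range = 83 - 20 = 63
Scaled = (x - min) / (max - min)
= (20 - 20) / 63
= 0 / 63
= 0.0000

0.0000


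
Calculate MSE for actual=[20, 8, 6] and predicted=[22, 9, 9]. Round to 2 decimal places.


Differences: [-2, -1, -3]
Squared errors: [4, 1, 9]
Sum of squared errors = 14
MSE = 14 / 3 = 4.67

4.67


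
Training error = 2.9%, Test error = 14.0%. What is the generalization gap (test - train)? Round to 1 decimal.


Generalization gap = test_error - train_error
= 14.0 - 2.9
= 11.1%
A large gap suggests overfitting.

11.1


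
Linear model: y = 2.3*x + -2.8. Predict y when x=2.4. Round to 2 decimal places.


y = 2.3 * 2.4 + (-2.8)
= 5.52 + (-2.8)
= 2.72

2.72


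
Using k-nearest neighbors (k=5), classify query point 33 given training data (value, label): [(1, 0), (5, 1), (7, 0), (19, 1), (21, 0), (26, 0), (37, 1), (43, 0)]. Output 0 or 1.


Distances from query 33:
Point 37 (class 1): distance = 4
Point 26 (class 0): distance = 7
Point 43 (class 0): distance = 10
Point 21 (class 0): distance = 12
Point 19 (class 1): distance = 14
K=5 nearest neighbors: classes = [1, 0, 0, 0, 1]
Votes for class 1: 2 / 5
Majority vote => class 0

0


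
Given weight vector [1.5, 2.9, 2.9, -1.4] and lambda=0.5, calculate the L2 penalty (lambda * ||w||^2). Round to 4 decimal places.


Squaring each weight:
1.5^2 = 2.25
2.9^2 = 8.41
2.9^2 = 8.41
(-1.4)^2 = 1.96
Sum of squares = 21.03
Penalty = 0.5 * 21.03 = 10.5150

10.5150


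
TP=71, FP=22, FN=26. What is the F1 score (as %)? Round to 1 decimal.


Precision = TP / (TP + FP) = 71 / 93 = 0.7634
Recall = TP / (TP + FN) = 71 / 97 = 0.732
F1 = 2 * P * R / (P + R)
= 2 * 0.7634 * 0.732 / (0.7634 + 0.732)
= 1.1176 / 1.4954
= 0.7474
As percentage: 74.7%

74.7


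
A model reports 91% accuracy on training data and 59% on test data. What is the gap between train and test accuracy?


Gap = train_accuracy - test_accuracy
= 91 - 59
= 32%
This large gap strongly indicates overfitting.

32


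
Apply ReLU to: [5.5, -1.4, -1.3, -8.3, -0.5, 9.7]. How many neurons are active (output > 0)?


ReLU(x) = max(0, x) for each element:
ReLU(5.5) = 5.5
ReLU(-1.4) = 0
ReLU(-1.3) = 0
ReLU(-8.3) = 0
ReLU(-0.5) = 0
ReLU(9.7) = 9.7
Active neurons (>0): 2

2


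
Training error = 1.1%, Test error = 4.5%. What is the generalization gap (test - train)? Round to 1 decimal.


Generalization gap = test_error - train_error
= 4.5 - 1.1
= 3.4%
A moderate gap.

3.4


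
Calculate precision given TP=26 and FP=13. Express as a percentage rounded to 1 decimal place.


Precision = TP / (TP + FP) * 100
= 26 / (26 + 13)
= 26 / 39
= 0.6667
= 66.7%

66.7


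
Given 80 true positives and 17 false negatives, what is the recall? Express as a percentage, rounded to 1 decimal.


Recall = TP / (TP + FN) * 100
= 80 / (80 + 17)
= 80 / 97
= 0.8247
= 82.5%

82.5


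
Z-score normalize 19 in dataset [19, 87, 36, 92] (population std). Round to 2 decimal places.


Mean = (19 + 87 + 36 + 92) / 4 = 58.5
Variance = sum((x_i - mean)^2) / n = 1000.25
Std = sqrt(1000.25) = 31.6267
Z = (x - mean) / std
= (19 - 58.5) / 31.6267
= -39.5 / 31.6267
= -1.25

-1.25


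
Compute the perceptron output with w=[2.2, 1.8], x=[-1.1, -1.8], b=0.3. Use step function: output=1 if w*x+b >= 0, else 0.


z = w . x + b
= 2.2*-1.1 + 1.8*-1.8 + 0.3
= -2.42 + -3.24 + 0.3
= -5.66 + 0.3
= -5.36
Since z = -5.36 < 0, output = 0

0


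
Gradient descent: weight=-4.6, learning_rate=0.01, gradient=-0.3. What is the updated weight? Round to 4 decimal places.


w_new = w_old - lr * gradient
= -4.6 - 0.01 * -0.3
= -4.6 - (-0.003)
= -4.5970

-4.5970


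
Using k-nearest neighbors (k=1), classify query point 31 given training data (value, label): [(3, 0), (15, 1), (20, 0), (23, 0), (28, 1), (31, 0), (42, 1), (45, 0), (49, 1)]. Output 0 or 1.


Distances from query 31:
Point 31 (class 0): distance = 0
K=1 nearest neighbors: classes = [0]
Votes for class 1: 0 / 1
Majority vote => class 0

0


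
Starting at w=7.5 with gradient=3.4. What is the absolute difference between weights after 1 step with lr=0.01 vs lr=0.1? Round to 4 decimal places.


With lr=0.01: w_new = 7.5 - 0.01 * 3.4 = 7.466
With lr=0.1: w_new = 7.5 - 0.1 * 3.4 = 7.16
Absolute difference = |7.466 - 7.16|
= 0.3060

0.3060


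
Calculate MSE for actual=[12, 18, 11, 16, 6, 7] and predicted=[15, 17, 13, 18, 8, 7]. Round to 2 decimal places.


Differences: [-3, 1, -2, -2, -2, 0]
Squared errors: [9, 1, 4, 4, 4, 0]
Sum of squared errors = 22
MSE = 22 / 6 = 3.67

3.67


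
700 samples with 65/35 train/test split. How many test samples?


Train samples = 700 * 65% = 455
Test samples = 700 - 455
= 245

245


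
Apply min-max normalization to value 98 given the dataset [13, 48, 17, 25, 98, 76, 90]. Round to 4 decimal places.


Min = 13, Max = 98
Range = 98 - 13 = 85
Scaled = (x - min) / (max - min)
= (98 - 13) / 85
= 85 / 85
= 1.0000

1.0000


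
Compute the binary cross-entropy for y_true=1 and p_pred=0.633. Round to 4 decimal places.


For y=1: Loss = -log(p)
= -log(0.633)
= -(-0.4573)
= 0.4573

0.4573


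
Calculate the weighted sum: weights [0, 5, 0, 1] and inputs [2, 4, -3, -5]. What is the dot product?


Element-wise products:
0 * 2 = 0
5 * 4 = 20
0 * -3 = 0
1 * -5 = -5
Sum = 0 + 20 + 0 + -5
= 15

15


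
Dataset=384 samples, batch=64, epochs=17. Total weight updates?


Iterations per epoch = 384 / 64 = 6
Total updates = iterations_per_epoch * epochs
= 6 * 17
= 102

102


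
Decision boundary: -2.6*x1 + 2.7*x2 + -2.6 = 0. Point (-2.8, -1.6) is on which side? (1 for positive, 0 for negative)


Compute -2.6 * -2.8 + 2.7 * -1.6 + -2.6
= 7.28 + -4.32 + -2.6
= 0.36
Since 0.36 >= 0, the point is on the positive side.

1


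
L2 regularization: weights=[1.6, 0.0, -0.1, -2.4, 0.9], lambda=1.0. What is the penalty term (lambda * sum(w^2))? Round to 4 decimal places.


Squaring each weight:
1.6^2 = 2.56
0.0^2 = 0.0
(-0.1)^2 = 0.01
(-2.4)^2 = 5.76
0.9^2 = 0.81
Sum of squares = 9.14
Penalty = 1.0 * 9.14 = 9.1400

9.1400


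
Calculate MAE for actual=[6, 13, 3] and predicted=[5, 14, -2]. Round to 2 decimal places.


Absolute errors: [1, 1, 5]
Sum of absolute errors = 7
MAE = 7 / 3 = 2.33

2.33


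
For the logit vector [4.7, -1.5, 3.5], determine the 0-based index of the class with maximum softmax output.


Softmax is a monotonic transformation, so it preserves the argmax.
We need to find the index of the maximum logit.
Index 0: 4.7
Index 1: -1.5
Index 2: 3.5
Maximum logit = 4.7 at index 0

0


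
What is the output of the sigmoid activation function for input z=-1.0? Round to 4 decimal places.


sigmoid(z) = 1 / (1 + exp(-z))
exp(-(-1.0)) = exp(1.0) = 2.7183
1 + 2.7183 = 3.7183
1 / 3.7183 = 0.2689

0.2689


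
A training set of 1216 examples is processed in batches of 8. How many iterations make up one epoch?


Iterations per epoch = dataset_size / batch_size
= 1216 / 8
= 152

152


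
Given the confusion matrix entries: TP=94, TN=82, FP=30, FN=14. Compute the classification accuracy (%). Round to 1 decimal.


Accuracy = (TP + TN) / (TP + TN + FP + FN) * 100
= (94 + 82) / (94 + 82 + 30 + 14)
= 176 / 220
= 0.8
= 80.0%

80.0


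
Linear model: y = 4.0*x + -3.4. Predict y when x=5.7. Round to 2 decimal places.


y = 4.0 * 5.7 + (-3.4)
= 22.8 + (-3.4)
= 19.40

19.40


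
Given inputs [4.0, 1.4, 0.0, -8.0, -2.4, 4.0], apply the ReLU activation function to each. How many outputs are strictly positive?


ReLU(x) = max(0, x) for each element:
ReLU(4.0) = 4.0
ReLU(1.4) = 1.4
ReLU(0.0) = 0
ReLU(-8.0) = 0
ReLU(-2.4) = 0
ReLU(4.0) = 4.0
Active neurons (>0): 3

3


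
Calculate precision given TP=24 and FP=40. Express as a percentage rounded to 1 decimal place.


Precision = TP / (TP + FP) * 100
= 24 / (24 + 40)
= 24 / 64
= 0.375
= 37.5%

37.5


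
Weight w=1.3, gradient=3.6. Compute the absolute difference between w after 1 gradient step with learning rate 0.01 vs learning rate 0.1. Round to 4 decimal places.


With lr=0.01: w_new = 1.3 - 0.01 * 3.6 = 1.264
With lr=0.1: w_new = 1.3 - 0.1 * 3.6 = 0.94
Absolute difference = |1.264 - 0.94|
= 0.3240

0.3240


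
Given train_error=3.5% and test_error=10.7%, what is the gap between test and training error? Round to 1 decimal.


Generalization gap = test_error - train_error
= 10.7 - 3.5
= 7.2%
A moderate gap.

7.2


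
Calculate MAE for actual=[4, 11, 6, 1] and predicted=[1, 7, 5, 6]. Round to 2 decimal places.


Absolute errors: [3, 4, 1, 5]
Sum of absolute errors = 13
MAE = 13 / 4 = 3.25

3.25


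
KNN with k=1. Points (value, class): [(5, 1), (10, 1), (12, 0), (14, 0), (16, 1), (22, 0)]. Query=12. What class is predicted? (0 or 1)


Distances from query 12:
Point 12 (class 0): distance = 0
K=1 nearest neighbors: classes = [0]
Votes for class 1: 0 / 1
Majority vote => class 0

0


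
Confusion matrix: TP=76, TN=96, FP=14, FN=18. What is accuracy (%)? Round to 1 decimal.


Accuracy = (TP + TN) / (TP + TN + FP + FN) * 100
= (76 + 96) / (76 + 96 + 14 + 18)
= 172 / 204
= 0.8431
= 84.3%

84.3


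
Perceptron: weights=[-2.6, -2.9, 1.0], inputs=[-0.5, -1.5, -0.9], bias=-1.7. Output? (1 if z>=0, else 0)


z = w . x + b
= -2.6*-0.5 + -2.9*-1.5 + 1.0*-0.9 + -1.7
= 1.3 + 4.35 + -0.9 + -1.7
= 4.75 + -1.7
= 3.05
Since z = 3.05 >= 0, output = 1

1


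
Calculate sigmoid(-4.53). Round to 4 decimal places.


sigmoid(z) = 1 / (1 + exp(-z))
exp(-(-4.53)) = exp(4.53) = 92.7586
1 + 92.7586 = 93.7586
1 / 93.7586 = 0.0107

0.0107


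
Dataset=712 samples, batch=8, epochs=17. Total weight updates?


Iterations per epoch = 712 / 8 = 89
Total updates = iterations_per_epoch * epochs
= 89 * 17
= 1513

1513


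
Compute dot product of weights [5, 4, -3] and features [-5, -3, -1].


Element-wise products:
5 * -5 = -25
4 * -3 = -12
-3 * -1 = 3
Sum = -25 + -12 + 3
= -34

-34


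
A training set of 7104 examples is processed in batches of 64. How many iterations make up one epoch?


Iterations per epoch = dataset_size / batch_size
= 7104 / 64
= 111

111


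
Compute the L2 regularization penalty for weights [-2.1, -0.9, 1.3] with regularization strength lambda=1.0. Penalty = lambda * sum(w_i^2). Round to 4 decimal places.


Squaring each weight:
(-2.1)^2 = 4.41
(-0.9)^2 = 0.81
1.3^2 = 1.69
Sum of squares = 6.91
Penalty = 1.0 * 6.91 = 6.9100

6.9100


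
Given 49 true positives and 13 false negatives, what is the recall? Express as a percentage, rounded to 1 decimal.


Recall = TP / (TP + FN) * 100
= 49 / (49 + 13)
= 49 / 62
= 0.7903
= 79.0%

79.0


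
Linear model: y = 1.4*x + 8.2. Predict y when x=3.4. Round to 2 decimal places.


y = 1.4 * 3.4 + (8.2)
= 4.76 + (8.2)
= 12.96

12.96


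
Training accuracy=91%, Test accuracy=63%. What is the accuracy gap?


Gap = train_accuracy - test_accuracy
= 91 - 63
= 28%
This large gap strongly indicates overfitting.

28


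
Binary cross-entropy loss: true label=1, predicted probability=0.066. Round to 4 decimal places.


For y=1: Loss = -log(p)
= -log(0.066)
= -(-2.7181)
= 2.7181

2.7181


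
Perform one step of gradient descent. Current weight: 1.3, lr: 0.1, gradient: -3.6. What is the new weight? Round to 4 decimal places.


w_new = w_old - lr * gradient
= 1.3 - 0.1 * -3.6
= 1.3 - (-0.36)
= 1.6600

1.6600


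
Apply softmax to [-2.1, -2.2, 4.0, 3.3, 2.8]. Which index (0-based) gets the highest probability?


Softmax is a monotonic transformation, so it preserves the argmax.
We need to find the index of the maximum logit.
Index 0: -2.1
Index 1: -2.2
Index 2: 4.0
Index 3: 3.3
Index 4: 2.8
Maximum logit = 4.0 at index 2

2


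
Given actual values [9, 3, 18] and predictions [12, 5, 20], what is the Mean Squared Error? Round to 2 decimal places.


Differences: [-3, -2, -2]
Squared errors: [9, 4, 4]
Sum of squared errors = 17
MSE = 17 / 3 = 5.67

5.67


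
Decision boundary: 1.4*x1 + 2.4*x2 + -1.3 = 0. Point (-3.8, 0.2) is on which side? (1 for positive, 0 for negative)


Compute 1.4 * -3.8 + 2.4 * 0.2 + -1.3
= -5.32 + 0.48 + -1.3
= -6.14
Since -6.14 < 0, the point is on the negative side.

0


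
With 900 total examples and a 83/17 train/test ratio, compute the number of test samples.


Train samples = 900 * 83% = 747
Test samples = 900 - 747
= 153

153


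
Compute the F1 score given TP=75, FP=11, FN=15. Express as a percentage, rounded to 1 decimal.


Precision = TP / (TP + FP) = 75 / 86 = 0.8721
Recall = TP / (TP + FN) = 75 / 90 = 0.8333
F1 = 2 * P * R / (P + R)
= 2 * 0.8721 * 0.8333 / (0.8721 + 0.8333)
= 1.4535 / 1.7054
= 0.8523
As percentage: 85.2%

85.2


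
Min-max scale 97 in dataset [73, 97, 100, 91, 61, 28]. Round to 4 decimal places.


Min = 28, Max = 100
Range = 100 - 28 = 72
Scaled = (x - min) / (max - min)
= (97 - 28) / 72
= 69 / 72
= 0.9583

0.9583


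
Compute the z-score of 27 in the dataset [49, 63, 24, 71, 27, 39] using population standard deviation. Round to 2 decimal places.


Mean = (49 + 63 + 24 + 71 + 27 + 39) / 6 = 45.5
Variance = sum((x_i - mean)^2) / n = 302.5833
Std = sqrt(302.5833) = 17.3949
Z = (x - mean) / std
= (27 - 45.5) / 17.3949
= -18.5 / 17.3949
= -1.06

-1.06


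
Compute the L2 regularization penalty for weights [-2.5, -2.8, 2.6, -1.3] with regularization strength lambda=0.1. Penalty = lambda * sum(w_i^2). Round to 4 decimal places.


Squaring each weight:
(-2.5)^2 = 6.25
(-2.8)^2 = 7.84
2.6^2 = 6.76
(-1.3)^2 = 1.69
Sum of squares = 22.54
Penalty = 0.1 * 22.54 = 2.2540

2.2540


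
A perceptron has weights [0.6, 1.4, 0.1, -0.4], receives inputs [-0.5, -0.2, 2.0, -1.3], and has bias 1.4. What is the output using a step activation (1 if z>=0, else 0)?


z = w . x + b
= 0.6*-0.5 + 1.4*-0.2 + 0.1*2.0 + -0.4*-1.3 + 1.4
= -0.3 + -0.28 + 0.2 + 0.52 + 1.4
= 0.14 + 1.4
= 1.54
Since z = 1.54 >= 0, output = 1

1


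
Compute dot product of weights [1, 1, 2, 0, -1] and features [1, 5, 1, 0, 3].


Element-wise products:
1 * 1 = 1
1 * 5 = 5
2 * 1 = 2
0 * 0 = 0
-1 * 3 = -3
Sum = 1 + 5 + 2 + 0 + -3
= 5

5


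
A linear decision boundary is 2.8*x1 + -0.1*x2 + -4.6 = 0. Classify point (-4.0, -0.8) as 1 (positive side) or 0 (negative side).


Compute 2.8 * -4.0 + -0.1 * -0.8 + -4.6
= -11.2 + 0.08 + -4.6
= -15.72
Since -15.72 < 0, the point is on the negative side.

0


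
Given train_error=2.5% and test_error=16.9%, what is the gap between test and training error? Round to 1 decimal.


Generalization gap = test_error - train_error
= 16.9 - 2.5
= 14.4%
A large gap suggests overfitting.

14.4


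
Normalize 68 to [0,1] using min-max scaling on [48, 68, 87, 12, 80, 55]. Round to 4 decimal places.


Min = 12, Max = 87
Range = 87 - 12 = 75
Scaled = (x - min) / (max - min)
= (68 - 12) / 75
= 56 / 75
= 0.7467

0.7467


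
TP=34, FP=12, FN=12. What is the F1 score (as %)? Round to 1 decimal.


Precision = TP / (TP + FP) = 34 / 46 = 0.7391
Recall = TP / (TP + FN) = 34 / 46 = 0.7391
F1 = 2 * P * R / (P + R)
= 2 * 0.7391 * 0.7391 / (0.7391 + 0.7391)
= 1.0926 / 1.4783
= 0.7391
As percentage: 73.9%

73.9


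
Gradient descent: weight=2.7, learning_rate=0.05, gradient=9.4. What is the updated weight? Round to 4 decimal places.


w_new = w_old - lr * gradient
= 2.7 - 0.05 * 9.4
= 2.7 - (0.47)
= 2.2300

2.2300


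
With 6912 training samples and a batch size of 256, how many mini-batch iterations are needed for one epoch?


Iterations per epoch = dataset_size / batch_size
= 6912 / 256
= 27

27


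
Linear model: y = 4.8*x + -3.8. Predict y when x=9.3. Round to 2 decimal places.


y = 4.8 * 9.3 + (-3.8)
= 44.64 + (-3.8)
= 40.84

40.84


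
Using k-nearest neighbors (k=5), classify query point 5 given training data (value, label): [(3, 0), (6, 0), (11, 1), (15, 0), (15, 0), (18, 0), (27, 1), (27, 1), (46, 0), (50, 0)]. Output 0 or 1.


Distances from query 5:
Point 6 (class 0): distance = 1
Point 3 (class 0): distance = 2
Point 11 (class 1): distance = 6
Point 15 (class 0): distance = 10
Point 15 (class 0): distance = 10
K=5 nearest neighbors: classes = [0, 0, 1, 0, 0]
Votes for class 1: 1 / 5
Majority vote => class 0

0


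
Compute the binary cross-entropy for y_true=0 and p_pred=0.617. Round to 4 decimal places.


For y=0: Loss = -log(1-p)
= -log(1 - 0.617)
= -log(0.383)
= -(-0.9597)
= 0.9597

0.9597


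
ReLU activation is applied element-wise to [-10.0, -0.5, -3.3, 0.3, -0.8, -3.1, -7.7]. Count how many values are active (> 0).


ReLU(x) = max(0, x) for each element:
ReLU(-10.0) = 0
ReLU(-0.5) = 0
ReLU(-3.3) = 0
ReLU(0.3) = 0.3
ReLU(-0.8) = 0
ReLU(-3.1) = 0
ReLU(-7.7) = 0
Active neurons (>0): 1

1


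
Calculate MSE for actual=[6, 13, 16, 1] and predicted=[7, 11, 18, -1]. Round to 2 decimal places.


Differences: [-1, 2, -2, 2]
Squared errors: [1, 4, 4, 4]
Sum of squared errors = 13
MSE = 13 / 4 = 3.25

3.25


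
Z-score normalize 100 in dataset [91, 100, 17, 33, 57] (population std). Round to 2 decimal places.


Mean = (91 + 100 + 17 + 33 + 57) / 5 = 59.6
Variance = sum((x_i - mean)^2) / n = 1029.44
Std = sqrt(1029.44) = 32.0849
Z = (x - mean) / std
= (100 - 59.6) / 32.0849
= 40.4 / 32.0849
= 1.26

1.26


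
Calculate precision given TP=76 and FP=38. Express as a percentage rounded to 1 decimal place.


Precision = TP / (TP + FP) * 100
= 76 / (76 + 38)
= 76 / 114
= 0.6667
= 66.7%

66.7


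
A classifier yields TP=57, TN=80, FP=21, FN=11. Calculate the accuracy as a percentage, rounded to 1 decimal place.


Accuracy = (TP + TN) / (TP + TN + FP + FN) * 100
= (57 + 80) / (57 + 80 + 21 + 11)
= 137 / 169
= 0.8107
= 81.1%

81.1


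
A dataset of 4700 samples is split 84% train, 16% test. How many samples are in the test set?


Train samples = 4700 * 84% = 3948
Test samples = 4700 - 3948
= 752

752


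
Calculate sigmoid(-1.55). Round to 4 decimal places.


sigmoid(z) = 1 / (1 + exp(-z))
exp(-(-1.55)) = exp(1.55) = 4.7115
1 + 4.7115 = 5.7115
1 / 5.7115 = 0.1751

0.1751


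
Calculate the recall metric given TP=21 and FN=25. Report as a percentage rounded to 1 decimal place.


Recall = TP / (TP + FN) * 100
= 21 / (21 + 25)
= 21 / 46
= 0.4565
= 45.7%

45.7


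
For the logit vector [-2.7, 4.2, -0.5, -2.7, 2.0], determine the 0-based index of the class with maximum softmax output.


Softmax is a monotonic transformation, so it preserves the argmax.
We need to find the index of the maximum logit.
Index 0: -2.7
Index 1: 4.2
Index 2: -0.5
Index 3: -2.7
Index 4: 2.0
Maximum logit = 4.2 at index 1

1


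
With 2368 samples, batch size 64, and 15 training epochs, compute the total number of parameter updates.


Iterations per epoch = 2368 / 64 = 37
Total updates = iterations_per_epoch * epochs
= 37 * 15
= 555

555


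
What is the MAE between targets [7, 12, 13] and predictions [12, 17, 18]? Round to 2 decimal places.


Absolute errors: [5, 5, 5]
Sum of absolute errors = 15
MAE = 15 / 3 = 5.00

5.00


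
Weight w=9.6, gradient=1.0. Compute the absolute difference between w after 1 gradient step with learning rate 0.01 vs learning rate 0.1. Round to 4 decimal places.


With lr=0.01: w_new = 9.6 - 0.01 * 1.0 = 9.59
With lr=0.1: w_new = 9.6 - 0.1 * 1.0 = 9.5
Absolute difference = |9.59 - 9.5|
= 0.0900

0.0900


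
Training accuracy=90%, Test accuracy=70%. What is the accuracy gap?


Gap = train_accuracy - test_accuracy
= 90 - 70
= 20%
This gap suggests the model is overfitting.

20


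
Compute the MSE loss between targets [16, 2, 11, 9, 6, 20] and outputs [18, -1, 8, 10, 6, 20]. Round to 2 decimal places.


Differences: [-2, 3, 3, -1, 0, 0]
Squared errors: [4, 9, 9, 1, 0, 0]
Sum of squared errors = 23
MSE = 23 / 6 = 3.83

3.83


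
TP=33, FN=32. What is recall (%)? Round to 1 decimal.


Recall = TP / (TP + FN) * 100
= 33 / (33 + 32)
= 33 / 65
= 0.5077
= 50.8%

50.8


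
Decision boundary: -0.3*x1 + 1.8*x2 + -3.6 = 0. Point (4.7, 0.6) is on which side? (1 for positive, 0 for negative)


Compute -0.3 * 4.7 + 1.8 * 0.6 + -3.6
= -1.41 + 1.08 + -3.6
= -3.93
Since -3.93 < 0, the point is on the negative side.

0


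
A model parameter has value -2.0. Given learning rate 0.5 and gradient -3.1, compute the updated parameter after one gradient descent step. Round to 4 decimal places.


w_new = w_old - lr * gradient
= -2.0 - 0.5 * -3.1
= -2.0 - (-1.55)
= -0.4500

-0.4500


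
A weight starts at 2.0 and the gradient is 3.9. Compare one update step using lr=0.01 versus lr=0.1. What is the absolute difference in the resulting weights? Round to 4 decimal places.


With lr=0.01: w_new = 2.0 - 0.01 * 3.9 = 1.961
With lr=0.1: w_new = 2.0 - 0.1 * 3.9 = 1.61
Absolute difference = |1.961 - 1.61|
= 0.3510

0.3510


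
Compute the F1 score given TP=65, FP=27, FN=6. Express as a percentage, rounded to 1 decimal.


Precision = TP / (TP + FP) = 65 / 92 = 0.7065
Recall = TP / (TP + FN) = 65 / 71 = 0.9155
F1 = 2 * P * R / (P + R)
= 2 * 0.7065 * 0.9155 / (0.7065 + 0.9155)
= 1.2936 / 1.622
= 0.7975
As percentage: 79.8%

79.8


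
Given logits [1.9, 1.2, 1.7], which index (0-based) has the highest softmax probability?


Softmax is a monotonic transformation, so it preserves the argmax.
We need to find the index of the maximum logit.
Index 0: 1.9
Index 1: 1.2
Index 2: 1.7
Maximum logit = 1.9 at index 0

0


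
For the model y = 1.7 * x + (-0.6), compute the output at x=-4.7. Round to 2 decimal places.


y = 1.7 * -4.7 + (-0.6)
= -7.99 + (-0.6)
= -8.59

-8.59


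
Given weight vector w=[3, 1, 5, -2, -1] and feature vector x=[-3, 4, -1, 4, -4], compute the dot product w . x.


Element-wise products:
3 * -3 = -9
1 * 4 = 4
5 * -1 = -5
-2 * 4 = -8
-1 * -4 = 4
Sum = -9 + 4 + -5 + -8 + 4
= -14

-14


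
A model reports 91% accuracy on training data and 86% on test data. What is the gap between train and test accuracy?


Gap = train_accuracy - test_accuracy
= 91 - 86
= 5%
This moderate gap may indicate mild overfitting.

5


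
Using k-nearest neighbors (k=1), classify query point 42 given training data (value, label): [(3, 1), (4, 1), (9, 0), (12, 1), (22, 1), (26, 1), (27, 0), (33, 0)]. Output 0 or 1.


Distances from query 42:
Point 33 (class 0): distance = 9
K=1 nearest neighbors: classes = [0]
Votes for class 1: 0 / 1
Majority vote => class 0

0


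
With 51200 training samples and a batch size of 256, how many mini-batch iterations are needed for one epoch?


Iterations per epoch = dataset_size / batch_size
= 51200 / 256
= 200

200


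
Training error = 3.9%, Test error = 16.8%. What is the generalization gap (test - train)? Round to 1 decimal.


Generalization gap = test_error - train_error
= 16.8 - 3.9
= 12.9%
A large gap suggests overfitting.

12.9


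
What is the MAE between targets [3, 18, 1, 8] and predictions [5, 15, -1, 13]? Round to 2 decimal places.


Absolute errors: [2, 3, 2, 5]
Sum of absolute errors = 12
MAE = 12 / 4 = 3.00

3.00


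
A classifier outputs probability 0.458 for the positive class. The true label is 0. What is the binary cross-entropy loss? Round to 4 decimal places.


For y=0: Loss = -log(1-p)
= -log(1 - 0.458)
= -log(0.542)
= -(-0.6125)
= 0.6125

0.6125


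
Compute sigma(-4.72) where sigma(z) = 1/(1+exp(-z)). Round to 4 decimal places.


sigmoid(z) = 1 / (1 + exp(-z))
exp(-(-4.72)) = exp(4.72) = 112.1683
1 + 112.1683 = 113.1683
1 / 113.1683 = 0.0088

0.0088


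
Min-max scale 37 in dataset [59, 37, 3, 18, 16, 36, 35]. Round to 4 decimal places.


Min = 3, Max = 59
Range = 59 - 3 = 56
Scaled = (x - min) / (max - min)
= (37 - 3) / 56
= 34 / 56
= 0.6071

0.6071


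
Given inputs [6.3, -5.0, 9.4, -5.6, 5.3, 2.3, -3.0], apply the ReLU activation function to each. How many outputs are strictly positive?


ReLU(x) = max(0, x) for each element:
ReLU(6.3) = 6.3
ReLU(-5.0) = 0
ReLU(9.4) = 9.4
ReLU(-5.6) = 0
ReLU(5.3) = 5.3
ReLU(2.3) = 2.3
ReLU(-3.0) = 0
Active neurons (>0): 4

4


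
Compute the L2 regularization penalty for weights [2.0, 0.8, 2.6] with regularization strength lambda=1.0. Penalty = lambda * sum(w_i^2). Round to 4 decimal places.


Squaring each weight:
2.0^2 = 4.0
0.8^2 = 0.64
2.6^2 = 6.76
Sum of squares = 11.4
Penalty = 1.0 * 11.4 = 11.4000

11.4000


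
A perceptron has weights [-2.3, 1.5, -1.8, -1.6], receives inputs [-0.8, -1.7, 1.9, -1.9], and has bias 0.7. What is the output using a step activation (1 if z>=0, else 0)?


z = w . x + b
= -2.3*-0.8 + 1.5*-1.7 + -1.8*1.9 + -1.6*-1.9 + 0.7
= 1.84 + -2.55 + -3.42 + 3.04 + 0.7
= -1.09 + 0.7
= -0.39
Since z = -0.39 < 0, output = 0

0


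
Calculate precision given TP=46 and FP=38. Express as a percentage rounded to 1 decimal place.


Precision = TP / (TP + FP) * 100
= 46 / (46 + 38)
= 46 / 84
= 0.5476
= 54.8%

54.8


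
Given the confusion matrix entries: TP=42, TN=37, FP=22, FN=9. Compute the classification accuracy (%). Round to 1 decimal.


Accuracy = (TP + TN) / (TP + TN + FP + FN) * 100
= (42 + 37) / (42 + 37 + 22 + 9)
= 79 / 110
= 0.7182
= 71.8%

71.8


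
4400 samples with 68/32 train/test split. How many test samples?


Train samples = 4400 * 68% = 2992
Test samples = 4400 - 2992
= 1408

1408


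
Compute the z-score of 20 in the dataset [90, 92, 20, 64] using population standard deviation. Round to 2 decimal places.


Mean = (90 + 92 + 20 + 64) / 4 = 66.5
Variance = sum((x_i - mean)^2) / n = 842.75
Std = sqrt(842.75) = 29.0302
Z = (x - mean) / std
= (20 - 66.5) / 29.0302
= -46.5 / 29.0302
= -1.60

-1.60


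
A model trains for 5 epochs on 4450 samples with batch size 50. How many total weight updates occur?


Iterations per epoch = 4450 / 50 = 89
Total updates = iterations_per_epoch * epochs
= 89 * 5
= 445

445


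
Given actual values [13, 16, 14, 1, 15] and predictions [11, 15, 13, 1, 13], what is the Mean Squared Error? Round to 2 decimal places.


Differences: [2, 1, 1, 0, 2]
Squared errors: [4, 1, 1, 0, 4]
Sum of squared errors = 10
MSE = 10 / 5 = 2.00

2.00


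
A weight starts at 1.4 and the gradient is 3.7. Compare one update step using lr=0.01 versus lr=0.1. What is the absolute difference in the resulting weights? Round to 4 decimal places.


With lr=0.01: w_new = 1.4 - 0.01 * 3.7 = 1.363
With lr=0.1: w_new = 1.4 - 0.1 * 3.7 = 1.03
Absolute difference = |1.363 - 1.03|
= 0.3330

0.3330


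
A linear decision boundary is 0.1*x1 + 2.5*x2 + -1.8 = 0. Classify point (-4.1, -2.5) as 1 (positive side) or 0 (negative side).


Compute 0.1 * -4.1 + 2.5 * -2.5 + -1.8
= -0.41 + -6.25 + -1.8
= -8.46
Since -8.46 < 0, the point is on the negative side.

0


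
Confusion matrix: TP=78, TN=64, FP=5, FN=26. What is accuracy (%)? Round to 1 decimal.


Accuracy = (TP + TN) / (TP + TN + FP + FN) * 100
= (78 + 64) / (78 + 64 + 5 + 26)
= 142 / 173
= 0.8208
= 82.1%

82.1


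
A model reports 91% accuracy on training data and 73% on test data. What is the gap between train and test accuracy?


Gap = train_accuracy - test_accuracy
= 91 - 73
= 18%
This gap suggests the model is overfitting.

18


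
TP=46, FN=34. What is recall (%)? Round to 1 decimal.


Recall = TP / (TP + FN) * 100
= 46 / (46 + 34)
= 46 / 80
= 0.575
= 57.5%

57.5


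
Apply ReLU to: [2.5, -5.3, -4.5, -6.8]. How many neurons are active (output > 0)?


ReLU(x) = max(0, x) for each element:
ReLU(2.5) = 2.5
ReLU(-5.3) = 0
ReLU(-4.5) = 0
ReLU(-6.8) = 0
Active neurons (>0): 1

1


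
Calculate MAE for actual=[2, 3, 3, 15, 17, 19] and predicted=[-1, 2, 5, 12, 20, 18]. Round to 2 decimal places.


Absolute errors: [3, 1, 2, 3, 3, 1]
Sum of absolute errors = 13
MAE = 13 / 6 = 2.17

2.17


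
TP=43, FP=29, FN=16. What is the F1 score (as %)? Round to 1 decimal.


Precision = TP / (TP + FP) = 43 / 72 = 0.5972
Recall = TP / (TP + FN) = 43 / 59 = 0.7288
F1 = 2 * P * R / (P + R)
= 2 * 0.5972 * 0.7288 / (0.5972 + 0.7288)
= 0.8705 / 1.326
= 0.6565
As percentage: 65.6%

65.6


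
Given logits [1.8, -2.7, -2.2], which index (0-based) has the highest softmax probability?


Softmax is a monotonic transformation, so it preserves the argmax.
We need to find the index of the maximum logit.
Index 0: 1.8
Index 1: -2.7
Index 2: -2.2
Maximum logit = 1.8 at index 0

0


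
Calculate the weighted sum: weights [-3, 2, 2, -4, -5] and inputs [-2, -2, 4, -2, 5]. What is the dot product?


Element-wise products:
-3 * -2 = 6
2 * -2 = -4
2 * 4 = 8
-4 * -2 = 8
-5 * 5 = -25
Sum = 6 + -4 + 8 + 8 + -25
= -7

-7


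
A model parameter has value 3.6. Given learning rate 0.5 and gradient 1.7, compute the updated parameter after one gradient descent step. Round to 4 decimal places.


w_new = w_old - lr * gradient
= 3.6 - 0.5 * 1.7
= 3.6 - (0.85)
= 2.7500

2.7500


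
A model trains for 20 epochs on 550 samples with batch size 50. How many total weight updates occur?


Iterations per epoch = 550 / 50 = 11
Total updates = iterations_per_epoch * epochs
= 11 * 20
= 220

220


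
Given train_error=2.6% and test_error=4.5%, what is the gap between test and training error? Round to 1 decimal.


Generalization gap = test_error - train_error
= 4.5 - 2.6
= 1.9%
A small gap suggests good generalization.

1.9


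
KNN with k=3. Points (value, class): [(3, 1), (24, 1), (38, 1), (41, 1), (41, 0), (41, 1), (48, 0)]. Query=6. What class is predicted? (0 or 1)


Distances from query 6:
Point 3 (class 1): distance = 3
Point 24 (class 1): distance = 18
Point 38 (class 1): distance = 32
K=3 nearest neighbors: classes = [1, 1, 1]
Votes for class 1: 3 / 3
Majority vote => class 1

1
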